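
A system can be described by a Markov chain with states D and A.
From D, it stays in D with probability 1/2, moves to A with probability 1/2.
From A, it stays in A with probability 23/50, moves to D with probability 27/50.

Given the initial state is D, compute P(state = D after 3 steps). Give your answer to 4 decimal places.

Propagate the distribution vector 3 steps from D.
After 0 steps: (1.0000, 0.0000)
After 1 step: (0.5000, 0.5000)
After 2 steps: (0.5200, 0.4800)
After 3 steps: (0.5192, 0.4808)
P(in D after 3 steps) = 0.5192

0.5192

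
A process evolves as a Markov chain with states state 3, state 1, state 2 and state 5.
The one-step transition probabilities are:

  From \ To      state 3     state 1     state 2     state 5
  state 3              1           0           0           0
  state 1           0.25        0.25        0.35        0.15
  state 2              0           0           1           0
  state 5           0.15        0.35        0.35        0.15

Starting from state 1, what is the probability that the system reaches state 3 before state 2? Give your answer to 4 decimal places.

Let h(s) be the probability of absorption at state 3 starting from transient state s. Then h(state 3) = 1 and h(state 2) = 0. By first-step analysis:
h(state 1) = 0.25·1 + 0.25·h(state 1) + 0.35·0 + 0.15·h(state 5)
h(state 5) = 0.15·1 + 0.35·h(state 1) + 0.35·0 + 0.15·h(state 5)
Solving: h(state 1) = 0.4017, h(state 5) = 0.3419.
Starting from state 1, the probability is 0.4017.

0.4017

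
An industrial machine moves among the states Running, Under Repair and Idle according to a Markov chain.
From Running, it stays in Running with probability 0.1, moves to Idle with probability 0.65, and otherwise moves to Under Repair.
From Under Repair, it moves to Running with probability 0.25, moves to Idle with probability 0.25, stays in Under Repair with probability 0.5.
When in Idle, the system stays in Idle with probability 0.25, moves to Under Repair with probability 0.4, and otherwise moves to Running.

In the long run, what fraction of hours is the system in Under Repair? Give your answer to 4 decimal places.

0.4032

Let the stationary distribution be π with π = πP and π_1 + π_2 + π_3 = 1.
π_1 = 0.1·π_1 + 0.25·π_2 + 0.35·π_3
π_2 = 0.25·π_1 + 0.5·π_2 + 0.4·π_3
Solving with the normalization constraint gives π = (0.2477, 0.4032, 0.3491).
So the stationary probability of Under Repair is 0.4032.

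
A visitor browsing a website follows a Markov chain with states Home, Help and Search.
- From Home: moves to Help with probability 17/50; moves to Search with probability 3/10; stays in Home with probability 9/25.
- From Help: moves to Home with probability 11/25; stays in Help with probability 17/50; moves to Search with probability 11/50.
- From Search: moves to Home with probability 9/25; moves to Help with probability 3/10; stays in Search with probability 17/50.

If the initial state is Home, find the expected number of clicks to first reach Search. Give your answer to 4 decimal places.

Let t(s) be the expected number of clicks to first reach Search from state s, with t(Search) = 0. Conditioning on the first click:
t(Home) = 1 + 0.36·t(Home) + 0.34·t(Help)
t(Help) = 1 + 0.44·t(Home) + 0.34·t(Help)
Solving: t(Home) = 3.6657, t(Help) = 3.9589.
Expected clicks from Home to Search: 3.6657.

3.6657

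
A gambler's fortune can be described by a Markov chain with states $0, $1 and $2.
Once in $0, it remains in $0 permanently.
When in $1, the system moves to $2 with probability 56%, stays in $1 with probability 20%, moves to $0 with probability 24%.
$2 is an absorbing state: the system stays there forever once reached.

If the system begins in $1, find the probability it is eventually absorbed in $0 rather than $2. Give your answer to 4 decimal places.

Let h(s) be the probability of absorption at $0 starting from transient state s. Then h($0) = 1 and h($2) = 0. By first-step analysis:
h($1) = 0.24·1 + 0.2·h($1) + 0.56·0
Solving: h($1) = 0.3000.
Starting from $1, the probability is 0.3000.

0.3000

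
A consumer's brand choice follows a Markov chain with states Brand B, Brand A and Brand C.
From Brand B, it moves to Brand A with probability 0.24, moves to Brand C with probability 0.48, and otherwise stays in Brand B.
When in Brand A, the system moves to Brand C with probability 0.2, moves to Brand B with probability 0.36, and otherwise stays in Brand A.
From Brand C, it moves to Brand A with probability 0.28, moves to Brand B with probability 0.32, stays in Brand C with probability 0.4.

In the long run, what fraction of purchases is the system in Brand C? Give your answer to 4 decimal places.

Let the stationary distribution be π with π = πP and π_1 + π_2 + π_3 = 1.
π_1 = 0.28·π_1 + 0.36·π_2 + 0.32·π_3
π_2 = 0.24·π_1 + 0.44·π_2 + 0.28·π_3
Solving with the normalization constraint gives π = (0.3199, 0.3181, 0.3620).
So the stationary probability of Brand C is 0.3620.

0.3620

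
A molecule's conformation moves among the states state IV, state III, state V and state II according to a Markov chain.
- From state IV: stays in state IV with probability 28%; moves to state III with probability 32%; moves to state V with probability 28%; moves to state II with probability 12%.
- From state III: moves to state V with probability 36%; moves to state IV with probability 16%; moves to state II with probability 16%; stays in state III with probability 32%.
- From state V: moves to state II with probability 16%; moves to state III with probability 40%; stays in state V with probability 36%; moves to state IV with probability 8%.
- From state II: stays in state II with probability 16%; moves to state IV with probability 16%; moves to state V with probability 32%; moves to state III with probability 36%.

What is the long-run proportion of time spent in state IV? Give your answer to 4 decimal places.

Let the stationary distribution be π with π = πP and π_1 + π_2 + π_3 + π_4 = 1.
π_1 = 0.28·π_1 + 0.16·π_2 + 0.08·π_3 + 0.16·π_4
π_2 = 0.32·π_1 + 0.32·π_2 + 0.4·π_3 + 0.36·π_4
π_3 = 0.28·π_1 + 0.36·π_2 + 0.36·π_3 + 0.32·π_4
Solving with the normalization constraint gives π = (0.1507, 0.3535, 0.3418, 0.1540).
So the stationary probability of state IV is 0.1507.

0.1507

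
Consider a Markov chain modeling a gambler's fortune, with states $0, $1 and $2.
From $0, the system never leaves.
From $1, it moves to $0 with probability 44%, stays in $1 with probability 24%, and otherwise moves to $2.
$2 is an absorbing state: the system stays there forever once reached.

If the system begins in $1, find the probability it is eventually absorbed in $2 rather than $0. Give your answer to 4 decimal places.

Let h(s) be the probability of absorption at $2 starting from transient state s. Then h($2) = 1 and h($0) = 0. By first-step analysis:
h($1) = 0.44·0 + 0.24·h($1) + 0.32·1
Solving: h($1) = 0.4211.
Starting from $1, the probability is 0.4211.

0.4211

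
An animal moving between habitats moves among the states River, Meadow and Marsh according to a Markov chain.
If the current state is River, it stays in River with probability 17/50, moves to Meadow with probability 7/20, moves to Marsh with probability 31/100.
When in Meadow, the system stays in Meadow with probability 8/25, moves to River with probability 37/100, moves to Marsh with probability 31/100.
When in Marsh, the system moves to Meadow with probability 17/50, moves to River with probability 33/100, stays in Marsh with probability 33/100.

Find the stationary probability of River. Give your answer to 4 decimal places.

Let the stationary distribution be π with π = πP and π_1 + π_2 + π_3 = 1.
π_1 = 0.34·π_1 + 0.37·π_2 + 0.33·π_3
π_2 = 0.35·π_1 + 0.32·π_2 + 0.34·π_3
Solving with the normalization constraint gives π = (0.3469, 0.3367, 0.3163).
So the stationary probability of River is 0.3469.

0.3469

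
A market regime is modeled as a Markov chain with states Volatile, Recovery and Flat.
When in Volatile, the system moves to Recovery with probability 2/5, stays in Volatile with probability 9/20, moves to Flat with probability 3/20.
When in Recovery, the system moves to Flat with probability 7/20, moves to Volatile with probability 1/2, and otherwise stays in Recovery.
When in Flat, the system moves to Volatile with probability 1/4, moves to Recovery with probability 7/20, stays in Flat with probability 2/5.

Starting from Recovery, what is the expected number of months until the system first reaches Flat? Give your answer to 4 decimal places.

Let t(s) be the expected number of months to first reach Flat from state s, with t(Flat) = 0. Conditioning on the first month:
t(Volatile) = 1 + 0.45·t(Volatile) + 0.4·t(Recovery)
t(Recovery) = 1 + 0.5·t(Volatile) + 0.15·t(Recovery)
Solving: t(Volatile) = 4.6729, t(Recovery) = 3.9252.
Expected months from Recovery to Flat: 3.9252.

3.9252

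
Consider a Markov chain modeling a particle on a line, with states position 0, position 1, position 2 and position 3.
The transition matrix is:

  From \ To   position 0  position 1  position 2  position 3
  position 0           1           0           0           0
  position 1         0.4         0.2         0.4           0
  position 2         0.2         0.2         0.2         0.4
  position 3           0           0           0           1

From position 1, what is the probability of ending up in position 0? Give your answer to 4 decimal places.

Let h(s) be the probability of absorption at position 0 starting from transient state s. Then h(position 0) = 1 and h(position 3) = 0. By first-step analysis:
h(position 1) = 0.4·1 + 0.2·h(position 1) + 0.4·h(position 2)
h(position 2) = 0.2·1 + 0.2·h(position 1) + 0.2·h(position 2) + 0.4·0
Solving: h(position 1) = 0.7143, h(position 2) = 0.4286.
Starting from position 1, the probability is 0.7143.

0.7143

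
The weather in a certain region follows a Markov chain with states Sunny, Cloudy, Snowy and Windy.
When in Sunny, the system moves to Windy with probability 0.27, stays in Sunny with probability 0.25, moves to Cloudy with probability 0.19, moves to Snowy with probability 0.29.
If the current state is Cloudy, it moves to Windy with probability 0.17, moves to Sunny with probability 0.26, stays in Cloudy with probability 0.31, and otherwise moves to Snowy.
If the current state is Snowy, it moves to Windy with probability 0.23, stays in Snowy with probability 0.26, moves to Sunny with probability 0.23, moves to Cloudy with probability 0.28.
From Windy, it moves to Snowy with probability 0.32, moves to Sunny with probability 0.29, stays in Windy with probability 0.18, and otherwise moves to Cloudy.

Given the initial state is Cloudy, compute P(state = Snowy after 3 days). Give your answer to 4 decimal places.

Propagate the distribution vector 3 days from Cloudy.
After 0 days: (0.0000, 1.0000, 0.0000, 0.0000)
After 1 day: (0.2600, 0.3100, 0.2600, 0.1700)
After 2 days: (0.2547, 0.2540, 0.2780, 0.2133)
After 3 days: (0.2555, 0.2498, 0.2804, 0.2143)
P(in Snowy after 3 days) = 0.2804

0.2804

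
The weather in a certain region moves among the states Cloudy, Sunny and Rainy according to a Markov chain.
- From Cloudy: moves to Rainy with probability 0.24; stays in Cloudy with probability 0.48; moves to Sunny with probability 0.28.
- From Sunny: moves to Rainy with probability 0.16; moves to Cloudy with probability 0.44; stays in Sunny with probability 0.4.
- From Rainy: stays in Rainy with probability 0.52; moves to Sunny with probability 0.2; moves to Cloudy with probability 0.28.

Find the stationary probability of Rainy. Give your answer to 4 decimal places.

Let the stationary distribution be π with π = πP and π_1 + π_2 + π_3 = 1.
π_1 = 0.48·π_1 + 0.44·π_2 + 0.28·π_3
π_2 = 0.28·π_1 + 0.4·π_2 + 0.2·π_3
Solving with the normalization constraint gives π = (0.4082, 0.2908, 0.3010).
So the stationary probability of Rainy is 0.3010.

0.3010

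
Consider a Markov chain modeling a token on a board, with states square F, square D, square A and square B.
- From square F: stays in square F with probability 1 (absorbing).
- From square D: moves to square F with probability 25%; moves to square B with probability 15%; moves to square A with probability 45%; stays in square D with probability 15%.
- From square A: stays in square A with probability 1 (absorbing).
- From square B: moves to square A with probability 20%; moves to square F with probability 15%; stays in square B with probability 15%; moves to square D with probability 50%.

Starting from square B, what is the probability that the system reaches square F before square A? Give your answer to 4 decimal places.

0.3900

Let h(s) be the probability of absorption at square F starting from transient state s. Then h(square F) = 1 and h(square A) = 0. By first-step analysis:
h(square D) = 0.25·1 + 0.15·h(square D) + 0.45·0 + 0.15·h(square B)
h(square B) = 0.15·1 + 0.5·h(square D) + 0.2·0 + 0.15·h(square B)
Solving: h(square D) = 0.3629, h(square B) = 0.3900.
Starting from square B, the probability is 0.3900.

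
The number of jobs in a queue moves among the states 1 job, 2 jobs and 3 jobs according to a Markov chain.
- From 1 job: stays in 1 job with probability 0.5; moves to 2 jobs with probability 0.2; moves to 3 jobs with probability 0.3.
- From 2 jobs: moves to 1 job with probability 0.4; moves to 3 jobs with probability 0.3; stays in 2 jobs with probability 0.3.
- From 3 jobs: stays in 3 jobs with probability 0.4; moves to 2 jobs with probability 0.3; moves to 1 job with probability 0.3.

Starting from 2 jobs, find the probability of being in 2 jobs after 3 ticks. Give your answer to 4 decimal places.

0.2590

Propagate the distribution vector 3 ticks from 2 jobs.
After 0 ticks: (0.0000, 1.0000, 0.0000)
After 1 tick: (0.4000, 0.3000, 0.3000)
After 2 ticks: (0.4100, 0.2600, 0.3300)
After 3 ticks: (0.4080, 0.2590, 0.3330)
P(in 2 jobs after 3 ticks) = 0.2590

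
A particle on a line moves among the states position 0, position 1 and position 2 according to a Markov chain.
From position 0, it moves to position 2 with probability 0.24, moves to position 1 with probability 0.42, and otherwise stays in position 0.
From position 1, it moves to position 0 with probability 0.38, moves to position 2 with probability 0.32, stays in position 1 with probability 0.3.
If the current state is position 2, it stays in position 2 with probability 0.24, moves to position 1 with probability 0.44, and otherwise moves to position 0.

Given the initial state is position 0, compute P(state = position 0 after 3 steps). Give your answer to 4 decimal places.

0.3495

Propagate the distribution vector 3 steps from position 0.
After 0 steps: (1.0000, 0.0000, 0.0000)
After 1 step: (0.3400, 0.4200, 0.2400)
After 2 steps: (0.3520, 0.3744, 0.2736)
After 3 steps: (0.3495, 0.3805, 0.2700)
P(in position 0 after 3 steps) = 0.3495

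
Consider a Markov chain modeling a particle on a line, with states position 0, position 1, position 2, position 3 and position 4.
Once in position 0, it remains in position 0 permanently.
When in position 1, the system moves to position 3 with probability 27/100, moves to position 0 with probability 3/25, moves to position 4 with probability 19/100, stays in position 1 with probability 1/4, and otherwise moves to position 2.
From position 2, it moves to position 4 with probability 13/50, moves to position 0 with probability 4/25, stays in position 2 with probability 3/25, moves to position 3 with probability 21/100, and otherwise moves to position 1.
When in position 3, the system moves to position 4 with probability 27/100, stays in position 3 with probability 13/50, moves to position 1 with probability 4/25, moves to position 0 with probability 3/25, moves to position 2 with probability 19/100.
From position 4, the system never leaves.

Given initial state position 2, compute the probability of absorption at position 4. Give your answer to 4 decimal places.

0.6353

Let h(s) be the probability of absorption at position 4 starting from transient state s. Then h(position 4) = 1 and h(position 0) = 0. By first-step analysis:
h(position 1) = 0.12·0 + 0.25·h(position 1) + 0.17·h(position 2) + 0.27·h(position 3) + 0.19·1
h(position 2) = 0.16·0 + 0.25·h(position 1) + 0.12·h(position 2) + 0.21·h(position 3) + 0.26·1
h(position 3) = 0.12·0 + 0.16·h(position 1) + 0.19·h(position 2) + 0.26·h(position 3) + 0.27·1
Solving: h(position 1) = 0.6370, h(position 2) = 0.6353, h(position 3) = 0.6657.
Starting from position 2, the probability is 0.6353.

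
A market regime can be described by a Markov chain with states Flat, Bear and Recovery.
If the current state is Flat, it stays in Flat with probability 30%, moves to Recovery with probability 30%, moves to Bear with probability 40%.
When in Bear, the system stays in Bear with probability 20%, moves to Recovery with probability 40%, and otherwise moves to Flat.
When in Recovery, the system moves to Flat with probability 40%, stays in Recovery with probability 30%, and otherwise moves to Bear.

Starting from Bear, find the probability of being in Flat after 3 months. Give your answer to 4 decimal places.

0.3640

Propagate the distribution vector 3 months from Bear.
After 0 months: (0.0000, 1.0000, 0.0000)
After 1 month: (0.4000, 0.2000, 0.4000)
After 2 months: (0.3600, 0.3200, 0.3200)
After 3 months: (0.3640, 0.3040, 0.3320)
P(in Flat after 3 months) = 0.3640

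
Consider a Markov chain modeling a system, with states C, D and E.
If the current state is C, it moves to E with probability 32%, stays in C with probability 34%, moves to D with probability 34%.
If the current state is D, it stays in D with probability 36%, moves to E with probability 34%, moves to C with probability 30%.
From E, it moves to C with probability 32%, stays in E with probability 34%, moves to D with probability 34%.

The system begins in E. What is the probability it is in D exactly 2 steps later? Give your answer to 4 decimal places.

Sum over the intermediate state after 1 step:
P = P(E→C)·P(C→D) + P(E→D)·P(D→D) + P(E→E)·P(E→D)
  = 0.32×0.34 + 0.34×0.36 + 0.34×0.34
  = 0.1088 + 0.1224 + 0.1156 = 0.3468

0.3468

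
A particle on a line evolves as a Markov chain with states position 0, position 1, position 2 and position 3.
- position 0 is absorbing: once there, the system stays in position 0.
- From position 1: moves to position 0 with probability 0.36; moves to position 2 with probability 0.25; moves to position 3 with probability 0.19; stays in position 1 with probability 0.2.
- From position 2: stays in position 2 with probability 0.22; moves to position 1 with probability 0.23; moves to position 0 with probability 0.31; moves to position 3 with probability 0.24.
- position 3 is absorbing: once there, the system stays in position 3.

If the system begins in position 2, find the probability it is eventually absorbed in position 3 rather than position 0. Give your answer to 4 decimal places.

Let h(s) be the probability of absorption at position 3 starting from transient state s. Then h(position 3) = 1 and h(position 0) = 0. By first-step analysis:
h(position 1) = 0.36·0 + 0.2·h(position 1) + 0.25·h(position 2) + 0.19·1
h(position 2) = 0.31·0 + 0.23·h(position 1) + 0.22·h(position 2) + 0.24·1
Solving: h(position 1) = 0.3675, h(position 2) = 0.4161.
Starting from position 2, the probability is 0.4161.

0.4161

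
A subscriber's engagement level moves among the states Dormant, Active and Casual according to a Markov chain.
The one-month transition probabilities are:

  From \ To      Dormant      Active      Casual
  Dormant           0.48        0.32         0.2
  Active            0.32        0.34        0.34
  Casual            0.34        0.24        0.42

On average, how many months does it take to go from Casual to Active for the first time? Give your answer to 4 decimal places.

3.6815

Let t(s) be the expected number of months to first reach Active from state s, with t(Active) = 0. Conditioning on the first month:
t(Dormant) = 1 + 0.48·t(Dormant) + 0.2·t(Casual)
t(Casual) = 1 + 0.34·t(Dormant) + 0.42·t(Casual)
Solving: t(Dormant) = 3.3390, t(Casual) = 3.6815.
Expected months from Casual to Active: 3.6815.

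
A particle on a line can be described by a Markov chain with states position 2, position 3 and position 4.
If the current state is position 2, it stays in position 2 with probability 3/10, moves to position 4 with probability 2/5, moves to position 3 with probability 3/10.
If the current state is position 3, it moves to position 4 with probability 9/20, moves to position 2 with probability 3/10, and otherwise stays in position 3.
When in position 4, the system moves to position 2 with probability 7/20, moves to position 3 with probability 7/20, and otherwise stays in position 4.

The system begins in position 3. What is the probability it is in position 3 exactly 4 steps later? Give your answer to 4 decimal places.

0.3038

Propagate the distribution vector 4 steps from position 3.
After 0 steps: (0.0000, 1.0000, 0.0000)
After 1 step: (0.3000, 0.2500, 0.4500)
After 2 steps: (0.3225, 0.3100, 0.3675)
After 3 steps: (0.3184, 0.3029, 0.3788)
After 4 steps: (0.3189, 0.3038, 0.3773)
P(in position 3 after 4 steps) = 0.3038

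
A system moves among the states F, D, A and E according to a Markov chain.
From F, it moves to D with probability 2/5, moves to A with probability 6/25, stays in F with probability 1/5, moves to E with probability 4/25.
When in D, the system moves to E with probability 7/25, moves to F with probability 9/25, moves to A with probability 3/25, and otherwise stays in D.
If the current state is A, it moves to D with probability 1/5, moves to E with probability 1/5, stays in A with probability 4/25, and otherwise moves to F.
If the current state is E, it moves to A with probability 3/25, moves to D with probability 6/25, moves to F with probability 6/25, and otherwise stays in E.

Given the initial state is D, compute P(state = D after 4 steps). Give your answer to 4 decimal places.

Propagate the distribution vector 4 steps from D.
After 0 steps: (0.0000, 1.0000, 0.0000, 0.0000)
After 1 step: (0.3600, 0.2400, 0.1200, 0.2800)
After 2 steps: (0.2784, 0.2928, 0.1680, 0.2608)
After 3 steps: (0.2976, 0.2778, 0.1601, 0.2644)
After 4 steps: (0.2935, 0.2812, 0.1621, 0.2632)
P(in D after 4 steps) = 0.2812

0.2812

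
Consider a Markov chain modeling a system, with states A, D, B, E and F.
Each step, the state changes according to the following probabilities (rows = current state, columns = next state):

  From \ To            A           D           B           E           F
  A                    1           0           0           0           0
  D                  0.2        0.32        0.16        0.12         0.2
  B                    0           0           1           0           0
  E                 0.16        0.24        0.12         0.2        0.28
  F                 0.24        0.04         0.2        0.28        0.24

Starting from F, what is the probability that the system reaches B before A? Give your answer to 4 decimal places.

0.4489

Let h(s) be the probability of absorption at B starting from transient state s. Then h(B) = 1 and h(A) = 0. By first-step analysis:
h(D) = 0.2·0 + 0.32·h(D) + 0.16·1 + 0.12·h(E) + 0.2·h(F)
h(E) = 0.16·0 + 0.24·h(D) + 0.12·1 + 0.2·h(E) + 0.28·h(F)
h(F) = 0.24·0 + 0.04·h(D) + 0.2·1 + 0.28·h(E) + 0.24·h(F)
Solving: h(D) = 0.4451, h(E) = 0.4407, h(F) = 0.4489.
Starting from F, the probability is 0.4489.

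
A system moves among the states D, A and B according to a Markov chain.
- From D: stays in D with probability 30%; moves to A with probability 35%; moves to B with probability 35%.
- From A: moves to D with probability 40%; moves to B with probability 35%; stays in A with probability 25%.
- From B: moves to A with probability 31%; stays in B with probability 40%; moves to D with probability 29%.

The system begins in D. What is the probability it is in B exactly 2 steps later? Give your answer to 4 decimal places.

Sum over the intermediate state after 1 step:
P = P(D→D)·P(D→B) + P(D→A)·P(A→B) + P(D→B)·P(B→B)
  = 0.3×0.35 + 0.35×0.35 + 0.35×0.4
  = 0.1050 + 0.1225 + 0.1400 = 0.3675

0.3675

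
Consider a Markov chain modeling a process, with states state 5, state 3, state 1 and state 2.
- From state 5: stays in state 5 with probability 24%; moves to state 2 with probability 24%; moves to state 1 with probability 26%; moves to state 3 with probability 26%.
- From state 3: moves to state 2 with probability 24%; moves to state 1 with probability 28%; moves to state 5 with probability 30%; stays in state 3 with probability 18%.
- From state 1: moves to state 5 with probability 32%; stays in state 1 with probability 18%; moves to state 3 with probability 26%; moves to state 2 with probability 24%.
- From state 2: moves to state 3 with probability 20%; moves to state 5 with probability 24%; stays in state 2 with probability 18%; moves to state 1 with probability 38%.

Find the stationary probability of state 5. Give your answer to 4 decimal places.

Let the stationary distribution be π with π = πP and π_1 + π_2 + π_3 + π_4 = 1.
π_1 = 0.24·π_1 + 0.3·π_2 + 0.32·π_3 + 0.24·π_4
π_2 = 0.26·π_1 + 0.18·π_2 + 0.26·π_3 + 0.2·π_4
π_3 = 0.26·π_1 + 0.28·π_2 + 0.18·π_3 + 0.38·π_4
Solving with the normalization constraint gives π = (0.2753, 0.2282, 0.2701, 0.2264).
So the stationary probability of state 5 is 0.2753.

0.2753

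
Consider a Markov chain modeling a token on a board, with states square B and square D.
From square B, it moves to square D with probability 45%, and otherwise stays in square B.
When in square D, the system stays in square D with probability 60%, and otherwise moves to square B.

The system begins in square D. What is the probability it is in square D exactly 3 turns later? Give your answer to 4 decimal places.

Propagate the distribution vector 3 turns from square D.
After 0 turns: (0.0000, 1.0000)
After 1 turn: (0.4000, 0.6000)
After 2 turns: (0.4600, 0.5400)
After 3 turns: (0.4690, 0.5310)
P(in square D after 3 turns) = 0.5310

0.5310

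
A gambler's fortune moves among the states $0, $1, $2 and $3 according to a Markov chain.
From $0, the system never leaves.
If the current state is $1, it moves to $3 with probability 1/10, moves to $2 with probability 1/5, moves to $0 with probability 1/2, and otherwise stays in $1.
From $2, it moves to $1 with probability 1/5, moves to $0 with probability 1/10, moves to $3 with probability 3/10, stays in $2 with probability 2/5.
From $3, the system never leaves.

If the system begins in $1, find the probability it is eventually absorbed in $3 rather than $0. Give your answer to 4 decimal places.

Let h(s) be the probability of absorption at $3 starting from transient state s. Then h($3) = 1 and h($0) = 0. By first-step analysis:
h($1) = 0.5·0 + 0.2·h($1) + 0.2·h($2) + 0.1·1
h($2) = 0.1·0 + 0.2·h($1) + 0.4·h($2) + 0.3·1
Solving: h($1) = 0.2727, h($2) = 0.5909.
Starting from $1, the probability is 0.2727.

0.2727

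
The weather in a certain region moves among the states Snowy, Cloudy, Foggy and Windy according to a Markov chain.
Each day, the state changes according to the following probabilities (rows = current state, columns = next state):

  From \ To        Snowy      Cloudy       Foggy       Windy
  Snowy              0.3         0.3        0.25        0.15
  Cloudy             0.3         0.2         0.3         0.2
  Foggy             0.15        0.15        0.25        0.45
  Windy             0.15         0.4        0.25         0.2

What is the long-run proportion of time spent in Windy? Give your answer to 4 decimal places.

0.2546

Let the stationary distribution be π with π = πP and π_1 + π_2 + π_3 + π_4 = 1.
π_1 = 0.3·π_1 + 0.3·π_2 + 0.15·π_3 + 0.15·π_4
π_2 = 0.3·π_1 + 0.2·π_2 + 0.15·π_3 + 0.4·π_4
π_3 = 0.25·π_1 + 0.3·π_2 + 0.25·π_3 + 0.25·π_4
Solving with the normalization constraint gives π = (0.2224, 0.2600, 0.2630, 0.2546).
So the stationary probability of Windy is 0.2546.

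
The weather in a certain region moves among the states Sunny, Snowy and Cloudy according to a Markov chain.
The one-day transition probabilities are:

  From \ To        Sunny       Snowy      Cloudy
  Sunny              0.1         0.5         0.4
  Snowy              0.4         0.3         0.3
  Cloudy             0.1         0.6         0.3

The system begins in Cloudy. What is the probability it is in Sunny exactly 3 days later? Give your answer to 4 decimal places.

0.2230

Propagate the distribution vector 3 days from Cloudy.
After 0 days: (0.0000, 0.0000, 1.0000)
After 1 day: (0.1000, 0.6000, 0.3000)
After 2 days: (0.2800, 0.4100, 0.3100)
After 3 days: (0.2230, 0.4490, 0.3280)
P(in Sunny after 3 days) = 0.2230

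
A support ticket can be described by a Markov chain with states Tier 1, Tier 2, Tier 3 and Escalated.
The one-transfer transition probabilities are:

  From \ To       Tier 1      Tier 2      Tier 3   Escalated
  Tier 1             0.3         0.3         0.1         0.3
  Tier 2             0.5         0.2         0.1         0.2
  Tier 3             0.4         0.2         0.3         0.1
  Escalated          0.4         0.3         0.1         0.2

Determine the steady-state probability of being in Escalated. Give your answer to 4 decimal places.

Let the stationary distribution be π with π = πP and π_1 + π_2 + π_3 + π_4 = 1.
π_1 = 0.3·π_1 + 0.5·π_2 + 0.4·π_3 + 0.4·π_4
π_2 = 0.3·π_1 + 0.2·π_2 + 0.2·π_3 + 0.3·π_4
π_3 = 0.1·π_1 + 0.1·π_2 + 0.3·π_3 + 0.1·π_4
Solving with the normalization constraint gives π = (0.3874, 0.2614, 0.1250, 0.2262).
So the stationary probability of Escalated is 0.2262.

0.2262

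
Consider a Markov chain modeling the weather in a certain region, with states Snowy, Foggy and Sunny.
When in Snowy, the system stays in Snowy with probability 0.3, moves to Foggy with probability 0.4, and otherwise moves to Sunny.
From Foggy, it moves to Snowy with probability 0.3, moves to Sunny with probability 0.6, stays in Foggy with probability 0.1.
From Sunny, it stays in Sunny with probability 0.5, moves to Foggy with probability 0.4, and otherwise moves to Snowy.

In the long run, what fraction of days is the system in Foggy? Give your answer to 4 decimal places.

Let the stationary distribution be π with π = πP and π_1 + π_2 + π_3 = 1.
π_1 = 0.3·π_1 + 0.3·π_2 + 0.1·π_3
π_2 = 0.4·π_1 + 0.1·π_2 + 0.4·π_3
Solving with the normalization constraint gives π = (0.2019, 0.3077, 0.4904).
So the stationary probability of Foggy is 0.3077.

0.3077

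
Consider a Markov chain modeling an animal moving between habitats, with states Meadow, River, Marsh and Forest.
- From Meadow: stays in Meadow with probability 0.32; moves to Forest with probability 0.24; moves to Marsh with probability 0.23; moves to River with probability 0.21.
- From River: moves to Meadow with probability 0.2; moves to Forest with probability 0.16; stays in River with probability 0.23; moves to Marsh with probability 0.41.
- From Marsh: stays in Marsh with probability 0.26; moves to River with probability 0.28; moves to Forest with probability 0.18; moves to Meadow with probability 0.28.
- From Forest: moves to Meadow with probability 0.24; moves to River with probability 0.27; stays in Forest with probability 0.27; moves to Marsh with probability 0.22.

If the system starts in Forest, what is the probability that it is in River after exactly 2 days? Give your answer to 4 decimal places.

0.2470

Propagate the distribution vector 2 days from Forest.
After 0 days: (0.0000, 0.0000, 0.0000, 1.0000)
After 1 day: (0.2400, 0.2700, 0.2200, 0.2700)
After 2 days: (0.2572, 0.2470, 0.2825, 0.2133)
P(in River after 2 days) = 0.2470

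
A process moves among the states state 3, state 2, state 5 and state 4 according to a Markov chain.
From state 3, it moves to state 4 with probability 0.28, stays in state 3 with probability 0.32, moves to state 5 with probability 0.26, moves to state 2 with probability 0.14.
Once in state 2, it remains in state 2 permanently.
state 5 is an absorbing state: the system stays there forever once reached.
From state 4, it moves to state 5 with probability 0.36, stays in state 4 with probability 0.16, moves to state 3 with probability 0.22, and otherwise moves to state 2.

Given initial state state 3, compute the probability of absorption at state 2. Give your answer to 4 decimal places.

0.3736

Let h(s) be the probability of absorption at state 2 starting from transient state s. Then h(state 2) = 1 and h(state 5) = 0. By first-step analysis:
h(state 3) = 0.32·h(state 3) + 0.14·1 + 0.26·0 + 0.28·h(state 4)
h(state 4) = 0.22·h(state 3) + 0.26·1 + 0.36·0 + 0.16·h(state 4)
Solving: h(state 3) = 0.3736, h(state 4) = 0.4074.
Starting from state 3, the probability is 0.3736.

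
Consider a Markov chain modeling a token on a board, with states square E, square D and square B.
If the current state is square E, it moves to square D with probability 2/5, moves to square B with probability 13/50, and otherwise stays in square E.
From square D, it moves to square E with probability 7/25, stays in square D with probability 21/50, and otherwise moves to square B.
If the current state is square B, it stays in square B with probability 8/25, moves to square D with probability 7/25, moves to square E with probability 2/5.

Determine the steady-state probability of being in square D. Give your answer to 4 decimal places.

0.3724

Let the stationary distribution be π with π = πP and π_1 + π_2 + π_3 = 1.
π_1 = 0.34·π_1 + 0.28·π_2 + 0.4·π_3
π_2 = 0.4·π_1 + 0.42·π_2 + 0.28·π_3
Solving with the normalization constraint gives π = (0.3352, 0.3724, 0.2924).
So the stationary probability of square D is 0.3724.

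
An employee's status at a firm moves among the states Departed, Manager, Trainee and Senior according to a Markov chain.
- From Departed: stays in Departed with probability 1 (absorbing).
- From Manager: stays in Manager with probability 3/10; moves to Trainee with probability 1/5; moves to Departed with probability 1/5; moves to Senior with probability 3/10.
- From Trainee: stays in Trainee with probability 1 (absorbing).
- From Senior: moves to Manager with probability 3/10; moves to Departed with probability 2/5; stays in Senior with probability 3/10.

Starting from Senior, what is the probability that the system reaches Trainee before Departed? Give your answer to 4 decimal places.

0.1500

Let h(s) be the probability of absorption at Trainee starting from transient state s. Then h(Trainee) = 1 and h(Departed) = 0. By first-step analysis:
h(Manager) = 0.2·0 + 0.3·h(Manager) + 0.2·1 + 0.3·h(Senior)
h(Senior) = 0.4·0 + 0.3·h(Manager) + 0.3·h(Senior)
Solving: h(Manager) = 0.3500, h(Senior) = 0.1500.
Starting from Senior, the probability is 0.1500.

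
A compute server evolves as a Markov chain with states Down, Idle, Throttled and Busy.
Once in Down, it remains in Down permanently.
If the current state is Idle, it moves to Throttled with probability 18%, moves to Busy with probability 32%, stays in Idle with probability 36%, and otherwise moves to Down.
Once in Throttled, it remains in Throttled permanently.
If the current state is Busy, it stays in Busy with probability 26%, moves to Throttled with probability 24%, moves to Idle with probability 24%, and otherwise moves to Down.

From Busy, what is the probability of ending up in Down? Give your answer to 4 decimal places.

Let h(s) be the probability of absorption at Down starting from transient state s. Then h(Down) = 1 and h(Throttled) = 0. By first-step analysis:
h(Idle) = 0.14·1 + 0.36·h(Idle) + 0.18·0 + 0.32·h(Busy)
h(Busy) = 0.26·1 + 0.24·h(Idle) + 0.24·0 + 0.26·h(Busy)
Solving: h(Idle) = 0.4708, h(Busy) = 0.5040.
Starting from Busy, the probability is 0.5040.

0.5040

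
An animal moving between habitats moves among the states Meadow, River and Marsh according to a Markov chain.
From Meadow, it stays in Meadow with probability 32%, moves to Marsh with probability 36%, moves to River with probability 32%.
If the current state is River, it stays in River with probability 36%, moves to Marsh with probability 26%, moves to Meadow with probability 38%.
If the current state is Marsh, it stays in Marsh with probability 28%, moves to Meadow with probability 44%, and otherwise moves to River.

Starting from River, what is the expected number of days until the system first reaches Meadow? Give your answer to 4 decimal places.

2.5258

Let t(s) be the expected number of days to first reach Meadow from state s, with t(Meadow) = 0. Conditioning on the first day:
t(River) = 1 + 0.36·t(River) + 0.26·t(Marsh)
t(Marsh) = 1 + 0.28·t(River) + 0.28·t(Marsh)
Solving: t(River) = 2.5258, t(Marsh) = 2.3711.
Expected days from River to Meadow: 2.5258.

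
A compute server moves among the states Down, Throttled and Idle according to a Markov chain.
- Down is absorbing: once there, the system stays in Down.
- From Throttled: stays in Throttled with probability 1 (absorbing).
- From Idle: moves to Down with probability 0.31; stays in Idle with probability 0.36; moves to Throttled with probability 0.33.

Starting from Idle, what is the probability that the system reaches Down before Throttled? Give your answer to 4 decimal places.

0.4844

Let h(s) be the probability of absorption at Down starting from transient state s. Then h(Down) = 1 and h(Throttled) = 0. By first-step analysis:
h(Idle) = 0.31·1 + 0.33·0 + 0.36·h(Idle)
Solving: h(Idle) = 0.4844.
Starting from Idle, the probability is 0.4844.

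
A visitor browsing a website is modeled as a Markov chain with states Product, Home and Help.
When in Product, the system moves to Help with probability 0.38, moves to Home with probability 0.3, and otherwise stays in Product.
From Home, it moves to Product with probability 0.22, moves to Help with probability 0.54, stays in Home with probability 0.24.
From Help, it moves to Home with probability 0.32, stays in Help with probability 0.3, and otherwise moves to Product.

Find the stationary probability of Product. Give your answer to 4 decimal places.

Let the stationary distribution be π with π = πP and π_1 + π_2 + π_3 = 1.
π_1 = 0.32·π_1 + 0.22·π_2 + 0.38·π_3
π_2 = 0.3·π_1 + 0.24·π_2 + 0.32·π_3
Solving with the normalization constraint gives π = (0.3146, 0.2905, 0.3949).
So the stationary probability of Product is 0.3146.

0.3146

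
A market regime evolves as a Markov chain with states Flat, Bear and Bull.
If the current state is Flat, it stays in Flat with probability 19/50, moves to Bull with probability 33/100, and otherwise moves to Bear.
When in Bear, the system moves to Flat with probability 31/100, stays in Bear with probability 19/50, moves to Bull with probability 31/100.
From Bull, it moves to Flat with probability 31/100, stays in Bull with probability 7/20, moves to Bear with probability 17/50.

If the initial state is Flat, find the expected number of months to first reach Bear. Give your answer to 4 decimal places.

3.2591

Let t(s) be the expected number of months to first reach Bear from state s, with t(Bear) = 0. Conditioning on the first month:
t(Flat) = 1 + 0.38·t(Flat) + 0.33·t(Bull)
t(Bull) = 1 + 0.31·t(Flat) + 0.35·t(Bull)
Solving: t(Flat) = 3.2591, t(Bull) = 3.0928.
Expected months from Flat to Bear: 3.2591.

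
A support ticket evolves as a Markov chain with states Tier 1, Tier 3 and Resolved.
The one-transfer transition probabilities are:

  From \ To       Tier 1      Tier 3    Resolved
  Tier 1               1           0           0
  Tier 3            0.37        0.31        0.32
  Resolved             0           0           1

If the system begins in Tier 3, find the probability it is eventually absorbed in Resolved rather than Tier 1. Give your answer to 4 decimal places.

Let h(s) be the probability of absorption at Resolved starting from transient state s. Then h(Resolved) = 1 and h(Tier 1) = 0. By first-step analysis:
h(Tier 3) = 0.37·0 + 0.31·h(Tier 3) + 0.32·1
Solving: h(Tier 3) = 0.4638.
Starting from Tier 3, the probability is 0.4638.

0.4638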